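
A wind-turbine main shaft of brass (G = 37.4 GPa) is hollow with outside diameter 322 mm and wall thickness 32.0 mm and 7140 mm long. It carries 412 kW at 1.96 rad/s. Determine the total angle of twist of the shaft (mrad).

64.7 mrad

ω = 1.96 rad/s, so T = P/ω = 412×10³ / 1.960 = 210200 N·m.
J = π(d_o⁴ − d_i⁴)/32 = π(0.322⁴ − 0.258⁴)/32 = 6.204×10^-4 m⁴.
θ = T·L/(G·J) = 210200 × 7.14 / (37.4×10⁹ × 6.204×10^-4) = 0.06468 rad.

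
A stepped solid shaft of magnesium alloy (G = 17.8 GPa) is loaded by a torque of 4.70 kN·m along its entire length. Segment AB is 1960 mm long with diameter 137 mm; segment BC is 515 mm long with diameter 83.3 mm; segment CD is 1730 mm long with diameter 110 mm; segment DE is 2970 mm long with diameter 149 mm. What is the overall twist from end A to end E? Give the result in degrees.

5.26°

J_AB = π(0.137)⁴/32 = 3.46×10^-5 m⁴; J_BC = π(0.0833)⁴/32 = 4.73×10^-6 m⁴; J_CD = π(0.110)⁴/32 = 1.44×10^-5 m⁴; J_DE = π(0.149)⁴/32 = 4.84×10^-5 m⁴.
θ = (T/G)·Σ L_i/J_i = (4700/17.8×10⁹)·(1.96/3.46×10^-5 + 0.515/4.73×10^-6 + 1.73/1.44×10^-5 + 2.97/4.84×10^-5) = 0.09172 rad.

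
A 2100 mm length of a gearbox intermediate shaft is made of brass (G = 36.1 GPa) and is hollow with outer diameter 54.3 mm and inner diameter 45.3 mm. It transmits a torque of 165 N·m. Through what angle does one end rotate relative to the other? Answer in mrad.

21.8 mrad

J = π(d_o⁴ − d_i⁴)/32 = π(0.0543⁴ − 0.0453⁴)/32 = 4.401×10^-7 m⁴.
θ = T·L/(G·J) = 165.0 × 2.10 / (36.1×10⁹ × 4.401×10^-7) = 0.02181 rad.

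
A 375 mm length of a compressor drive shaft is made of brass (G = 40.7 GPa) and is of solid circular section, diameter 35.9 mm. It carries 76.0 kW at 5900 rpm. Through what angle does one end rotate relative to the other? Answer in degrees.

0.398°

ω = 2π·5900/60 = 617.8 rad/s, so T = P/ω = 76.0×10³ / 617.8 = 123.0 N·m.
J = πd⁴/32 = π(0.0359)⁴/32 = 1.631×10^-7 m⁴.
θ = T·L/(G·J) = 123.0 × 0.375 / (40.7×10⁹ × 1.631×10^-7) = 6.950×10^-3 rad.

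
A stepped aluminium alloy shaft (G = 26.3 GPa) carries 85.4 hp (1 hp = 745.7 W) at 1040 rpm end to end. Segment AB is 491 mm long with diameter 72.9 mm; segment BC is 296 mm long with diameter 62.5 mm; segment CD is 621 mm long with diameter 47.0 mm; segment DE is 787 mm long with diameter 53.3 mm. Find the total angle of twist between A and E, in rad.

ω = 2π·1040/60 = 108.9 rad/s, so T = P/ω = 85.4×745.7 / 108.9 = 584.7 N·m.
J_AB = π(0.0729)⁴/32 = 2.77×10^-6 m⁴; J_BC = π(0.0625)⁴/32 = 1.50×10^-6 m⁴; J_CD = π(0.0470)⁴/32 = 4.79×10^-7 m⁴; J_DE = π(0.0533)⁴/32 = 7.92×10^-7 m⁴.
θ = (T/G)·Σ L_i/J_i = (584.7/26.3×10⁹)·(0.491/2.77×10^-6 + 0.296/1.50×10^-6 + 0.621/4.79×10^-7 + 0.787/7.92×10^-7) = 0.05923 rad.

0.0592 rad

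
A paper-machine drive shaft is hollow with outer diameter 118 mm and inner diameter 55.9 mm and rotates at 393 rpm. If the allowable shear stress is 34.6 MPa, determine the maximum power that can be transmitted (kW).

436 kW

J = π(d_o⁴ − d_i⁴)/32 = π(0.118⁴ − 0.0559⁴)/32 = 1.808×10^-5 m⁴.
T_max = τ_allow·J/r = 3.46×10^7 × 1.808×10^-5 / 0.0590 = 10600 N·m.
ω = 2π·393/60 = 41.15 rad/s, so P_max = T_max·ω = 4.362×10^5 W.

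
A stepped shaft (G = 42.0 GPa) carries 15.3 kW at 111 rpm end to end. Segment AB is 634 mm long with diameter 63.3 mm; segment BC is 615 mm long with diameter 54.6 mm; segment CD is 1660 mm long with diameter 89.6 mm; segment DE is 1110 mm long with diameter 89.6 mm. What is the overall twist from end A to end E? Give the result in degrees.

ω = 2π·111/60 = 11.62 rad/s, so T = P/ω = 15.3×10³ / 11.62 = 1316 N·m.
J_AB = π(0.0633)⁴/32 = 1.58×10^-6 m⁴; J_BC = π(0.0546)⁴/32 = 8.73×10^-7 m⁴; J_CD = π(0.0896)⁴/32 = 6.33×10^-6 m⁴; J_DE = π(0.0896)⁴/32 = 6.33×10^-6 m⁴.
θ = (T/G)·Σ L_i/J_i = (1316/42.0×10⁹)·(0.634/1.58×10^-6 + 0.615/8.73×10^-7 + 1.66/6.33×10^-6 + 1.11/6.33×10^-6) = 0.04842 rad.

2.77°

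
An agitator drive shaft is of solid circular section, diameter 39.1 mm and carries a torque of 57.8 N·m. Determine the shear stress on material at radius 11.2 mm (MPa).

J = πd⁴/32 = π(0.0391)⁴/32 = 2.295×10^-7 m⁴.
Shear stress varies linearly with radius: τ = T·r/J = 57.80 × 0.0112 / 2.295×10^-7 = 2.821×10^6 Pa.

2.82 MPa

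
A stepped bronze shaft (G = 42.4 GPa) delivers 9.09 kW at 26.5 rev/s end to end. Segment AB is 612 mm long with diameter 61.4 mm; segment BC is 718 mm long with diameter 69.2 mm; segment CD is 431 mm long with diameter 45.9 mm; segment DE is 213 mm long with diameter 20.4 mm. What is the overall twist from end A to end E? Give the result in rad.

0.0184 rad

ω = 2π·26.5 = 166.5 rad/s, so T = P/ω = 9.09×10³ / 166.5 = 54.59 N·m.
J_AB = π(0.0614)⁴/32 = 1.40×10^-6 m⁴; J_BC = π(0.0692)⁴/32 = 2.25×10^-6 m⁴; J_CD = π(0.0459)⁴/32 = 4.36×10^-7 m⁴; J_DE = π(0.0204)⁴/32 = 1.70×10^-8 m⁴.
θ = (T/G)·Σ L_i/J_i = (54.59/42.4×10⁹)·(0.612/1.40×10^-6 + 0.718/2.25×10^-6 + 0.431/4.36×10^-7 + 0.213/1.70×10^-8) = 0.01838 rad.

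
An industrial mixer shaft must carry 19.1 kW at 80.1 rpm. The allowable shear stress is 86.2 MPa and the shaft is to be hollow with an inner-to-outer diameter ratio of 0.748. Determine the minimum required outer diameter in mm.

58.1 mm

ω = 2π·80.1/60 = 8.388 rad/s, so T = P/ω = 19.1×10³ / 8.388 = 2277 N·m.
For a hollow shaft with d_i/d_o = 0.748: τ_max = 16T/(π d_o³ (1−k⁴)), so d_o = [16T/(π τ_allow (1−k⁴))]^(1/3) = [16·2277/(π·8.62×10^7·0.6870)]^(1/3) = 0.05807 m.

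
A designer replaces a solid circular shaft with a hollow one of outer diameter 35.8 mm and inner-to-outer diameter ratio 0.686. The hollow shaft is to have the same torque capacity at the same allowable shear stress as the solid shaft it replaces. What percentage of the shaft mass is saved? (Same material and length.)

Equal τ_max and T ⇒ the solid shaft needs d_s³ = d_o³(1−k⁴), so d_s = 35.8·(1−0.686⁴)^(1/3) = 32.93 mm.
Area ratio A_h/A_s = d_o²(1−k²)/d_s² = (1−k²)/(1−k⁴)^(2/3) = 0.6256.
Mass saving = 1 − 0.6256 = 37.4 %.

37.4 %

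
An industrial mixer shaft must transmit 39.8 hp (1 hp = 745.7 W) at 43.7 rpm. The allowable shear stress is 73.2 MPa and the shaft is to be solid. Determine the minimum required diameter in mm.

ω = 2π·43.7/60 = 4.576 rad/s, so T = P/ω = 39.8×745.7 / 4.576 = 6485 N·m.
For a solid shaft τ_max = 16T/(πd³), so d = (16T/(π τ_allow))^(1/3) = (16·6485/(π·7.32×10^7))^(1/3) = 0.07670 m.

76.7 mm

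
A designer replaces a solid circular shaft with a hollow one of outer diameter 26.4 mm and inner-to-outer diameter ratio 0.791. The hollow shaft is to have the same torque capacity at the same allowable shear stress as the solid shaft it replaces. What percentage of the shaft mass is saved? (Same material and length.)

47.9 %

Equal τ_max and T ⇒ the solid shaft needs d_s³ = d_o³(1−k⁴), so d_s = 26.4·(1−0.791⁴)^(1/3) = 22.37 mm.
Area ratio A_h/A_s = d_o²(1−k²)/d_s² = (1−k²)/(1−k⁴)^(2/3) = 0.5213.
Mass saving = 1 − 0.5213 = 47.9 %.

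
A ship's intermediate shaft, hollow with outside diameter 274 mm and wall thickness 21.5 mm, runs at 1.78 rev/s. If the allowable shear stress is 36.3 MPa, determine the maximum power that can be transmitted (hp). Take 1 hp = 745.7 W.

1090 hp

J = π(d_o⁴ − d_i⁴)/32 = π(0.274⁴ − 0.231⁴)/32 = 2.738×10^-4 m⁴.
T_max = τ_allow·J/r = 3.63×10^7 × 2.738×10^-4 / 0.137 = 72550 N·m.
ω = 2π·1.78 = 11.18 rad/s, so P_max = T_max·ω = 8.114×10^5 W.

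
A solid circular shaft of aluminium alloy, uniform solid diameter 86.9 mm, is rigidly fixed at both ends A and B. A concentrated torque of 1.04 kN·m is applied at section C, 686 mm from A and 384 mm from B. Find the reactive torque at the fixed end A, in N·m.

With uniform GJ and both ends fixed, compatibility θ_AC = θ_CB gives T_A·a = T_B·b, together with T_A + T_B = T₀.
T_A = T₀·b/(a+b) = 1040·384/1070 = 373.2 N·m; T_B = 666.8 N·m.

373 N·m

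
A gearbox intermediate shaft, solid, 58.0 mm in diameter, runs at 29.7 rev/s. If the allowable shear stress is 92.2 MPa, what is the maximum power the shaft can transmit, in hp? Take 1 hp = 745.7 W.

J = πd⁴/32 = π(0.0580)⁴/32 = 1.111×10^-6 m⁴.
T_max = τ_allow·J/r = 9.22×10^7 × 1.111×10^-6 / 0.0290 = 3532 N·m.
ω = 2π·29.7 = 186.6 rad/s, so P_max = T_max·ω = 6.591×10^5 W.

884 hp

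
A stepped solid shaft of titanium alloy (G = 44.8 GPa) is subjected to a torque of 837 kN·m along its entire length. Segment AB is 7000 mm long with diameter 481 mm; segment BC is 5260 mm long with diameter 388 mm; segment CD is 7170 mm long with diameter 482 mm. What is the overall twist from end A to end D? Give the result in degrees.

J_AB = π(0.481)⁴/32 = 5.26×10^-3 m⁴; J_BC = π(0.388)⁴/32 = 2.22×10^-3 m⁴; J_CD = π(0.482)⁴/32 = 5.30×10^-3 m⁴.
θ = (T/G)·Σ L_i/J_i = (837000/44.8×10⁹)·(7.00/5.26×10^-3 + 5.26/2.22×10^-3 + 7.17/5.30×10^-3) = 0.09433 rad.

5.40°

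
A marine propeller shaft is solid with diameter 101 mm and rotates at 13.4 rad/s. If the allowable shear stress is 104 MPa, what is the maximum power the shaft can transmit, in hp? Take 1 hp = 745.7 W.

J = πd⁴/32 = π(0.101)⁴/32 = 1.022×10^-5 m⁴.
T_max = τ_allow·J/r = 1.04×10^8 × 1.022×10^-5 / 0.0505 = 21040 N·m.
ω = 13.4 rad/s, so P_max = T_max·ω = 2.819×10^5 W.

378 hp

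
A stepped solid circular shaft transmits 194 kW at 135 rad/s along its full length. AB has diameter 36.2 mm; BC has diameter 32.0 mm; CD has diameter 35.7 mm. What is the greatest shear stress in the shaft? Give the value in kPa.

ω = 135 rad/s, so T = P/ω = 194×10³ / 135.0 = 1437 N·m.
Under the same torque, τ_max = 16T/(πd³) is largest where d is smallest — segment BC (d = 32.0 mm).
τ_max = 16·1437/(π·(0.0320)³) = 2.234×10^8 Pa.

223000 kPa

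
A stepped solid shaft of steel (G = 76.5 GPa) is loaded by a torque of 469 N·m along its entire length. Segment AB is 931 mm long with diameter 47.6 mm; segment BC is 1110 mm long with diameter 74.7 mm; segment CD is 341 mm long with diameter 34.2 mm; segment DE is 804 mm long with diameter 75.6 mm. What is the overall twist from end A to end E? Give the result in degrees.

J_AB = π(0.0476)⁴/32 = 5.04×10^-7 m⁴; J_BC = π(0.0747)⁴/32 = 3.06×10^-6 m⁴; J_CD = π(0.0342)⁴/32 = 1.34×10^-7 m⁴; J_DE = π(0.0756)⁴/32 = 3.21×10^-6 m⁴.
θ = (T/G)·Σ L_i/J_i = (469.0/76.5×10⁹)·(0.931/5.04×10^-7 + 1.11/3.06×10^-6 + 0.341/1.34×10^-7 + 0.804/3.21×10^-6) = 0.03065 rad.

1.76°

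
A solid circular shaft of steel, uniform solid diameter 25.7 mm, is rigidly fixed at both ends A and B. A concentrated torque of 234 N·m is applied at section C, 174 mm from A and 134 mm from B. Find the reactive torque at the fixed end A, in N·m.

102 N·m

With uniform GJ and both ends fixed, compatibility θ_AC = θ_CB gives T_A·a = T_B·b, together with T_A + T_B = T₀.
T_A = T₀·b/(a+b) = 234.0·134/308.0 = 101.8 N·m; T_B = 132.2 N·m.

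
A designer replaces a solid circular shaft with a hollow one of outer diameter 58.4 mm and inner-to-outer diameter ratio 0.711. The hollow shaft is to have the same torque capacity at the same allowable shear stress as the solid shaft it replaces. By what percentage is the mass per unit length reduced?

39.8 %

Equal τ_max and T ⇒ the solid shaft needs d_s³ = d_o³(1−k⁴), so d_s = 58.4·(1−0.711⁴)^(1/3) = 52.93 mm.
Area ratio A_h/A_s = d_o²(1−k²)/d_s² = (1−k²)/(1−k⁴)^(2/3) = 0.6020.
Mass saving = 1 − 0.6020 = 39.8 %.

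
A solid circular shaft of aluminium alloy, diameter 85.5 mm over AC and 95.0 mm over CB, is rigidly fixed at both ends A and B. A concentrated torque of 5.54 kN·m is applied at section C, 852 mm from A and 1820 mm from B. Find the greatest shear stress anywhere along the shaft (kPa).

26300 kPa

Compatibility: T_A·a/J_AC = T_B·b/J_CB with T_A + T_B = T₀.
J_AC = 5.25×10^-6 m⁴, J_CB = 8.00×10^-6 m⁴, so T_A = T₀·(J_AC/a)/((J_AC/a)+(J_CB/b)) = 3233 N·m, T_B = 2307 N·m.
τ in each portion: τ_AC = 2.63×10^7 Pa, τ_CB = 1.37×10^7 Pa; maximum is in AC.
τ_max = T_AC·r/J = 3233·0.0428/5.25×10^-6 = 2.634×10^7 Pa.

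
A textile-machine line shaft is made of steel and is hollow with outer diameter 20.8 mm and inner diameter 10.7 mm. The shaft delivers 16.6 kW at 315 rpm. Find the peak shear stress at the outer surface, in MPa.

306 MPa

ω = 2π·315/60 = 32.99 rad/s, so T = P/ω = 16.6×10³ / 32.99 = 503.2 N·m.
J = π(d_o⁴ − d_i⁴)/32 = π(0.0208⁴ − 0.0107⁴)/32 = 1.709×10^-8 m⁴.
τ_max = T·r/J = 503.2 × 0.0104 / 1.709×10^-8 = 3.063×10^8 Pa.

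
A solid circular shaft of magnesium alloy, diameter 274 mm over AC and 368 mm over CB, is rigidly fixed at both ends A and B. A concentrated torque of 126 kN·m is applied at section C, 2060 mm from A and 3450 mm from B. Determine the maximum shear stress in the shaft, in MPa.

Compatibility: T_A·a/J_AC = T_B·b/J_CB with T_A + T_B = T₀.
J_AC = 5.53×10^-4 m⁴, J_CB = 1.80×10^-3 m⁴, so T_A = T₀·(J_AC/a)/((J_AC/a)+(J_CB/b)) = 42820 N·m, T_B = 83180 N·m.
τ in each portion: τ_AC = 1.06×10^7 Pa, τ_CB = 8.50×10^6 Pa; maximum is in AC.
τ_max = T_AC·r/J = 42820·0.137/5.53×10^-4 = 1.060×10^7 Pa.

10.6 MPa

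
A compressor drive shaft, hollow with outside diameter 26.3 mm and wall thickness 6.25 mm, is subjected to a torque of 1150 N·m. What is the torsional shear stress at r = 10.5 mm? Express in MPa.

J = π(d_o⁴ − d_i⁴)/32 = π(0.0263⁴ − 0.0138⁴)/32 = 4.341×10^-8 m⁴.
Shear stress varies linearly with radius: τ = T·r/J = 1150 × 0.0105 / 4.341×10^-8 = 2.782×10^8 Pa.

278 MPa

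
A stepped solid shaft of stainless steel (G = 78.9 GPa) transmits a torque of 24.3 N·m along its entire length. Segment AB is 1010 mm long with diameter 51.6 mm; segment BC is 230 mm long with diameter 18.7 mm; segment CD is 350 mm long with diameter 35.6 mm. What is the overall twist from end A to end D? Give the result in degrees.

J_AB = π(0.0516)⁴/32 = 6.96×10^-7 m⁴; J_BC = π(0.0187)⁴/32 = 1.20×10^-8 m⁴; J_CD = π(0.0356)⁴/32 = 1.58×10^-7 m⁴.
θ = (T/G)·Σ L_i/J_i = (24.30/78.9×10⁹)·(1.01/6.96×10^-7 + 0.230/1.20×10^-8 + 0.350/1.58×10^-7) = 7.031×10^-3 rad.

0.403°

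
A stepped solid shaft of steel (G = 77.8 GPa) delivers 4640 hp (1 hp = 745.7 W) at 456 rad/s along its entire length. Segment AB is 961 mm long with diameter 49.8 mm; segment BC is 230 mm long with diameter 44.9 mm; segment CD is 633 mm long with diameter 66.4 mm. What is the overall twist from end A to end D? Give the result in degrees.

ω = 456 rad/s, so T = P/ω = 4640×745.7 / 456.0 = 7588 N·m.
J_AB = π(0.0498)⁴/32 = 6.04×10^-7 m⁴; J_BC = π(0.0449)⁴/32 = 3.99×10^-7 m⁴; J_CD = π(0.0664)⁴/32 = 1.91×10^-6 m⁴.
θ = (T/G)·Σ L_i/J_i = (7588/77.8×10⁹)·(0.961/6.04×10^-7 + 0.230/3.99×10^-7 + 0.633/1.91×10^-6) = 0.2438 rad.

14.0°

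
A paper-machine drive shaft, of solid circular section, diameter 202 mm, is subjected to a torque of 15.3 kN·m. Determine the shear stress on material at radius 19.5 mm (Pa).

1.83e6 Pa

J = πd⁴/32 = π(0.202)⁴/32 = 1.635×10^-4 m⁴.
Shear stress varies linearly with radius: τ = T·r/J = 15300 × 0.0195 / 1.635×10^-4 = 1.825×10^6 Pa.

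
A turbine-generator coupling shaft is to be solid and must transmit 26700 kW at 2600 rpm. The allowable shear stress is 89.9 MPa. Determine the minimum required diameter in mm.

177 mm

ω = 2π·2600/60 = 272.3 rad/s, so T = P/ω = 26700×10³ / 272.3 = 98060 N·m.
For a solid shaft τ_max = 16T/(πd³), so d = (16T/(π τ_allow))^(1/3) = (16·98060/(π·8.99×10^7))^(1/3) = 0.1771 m.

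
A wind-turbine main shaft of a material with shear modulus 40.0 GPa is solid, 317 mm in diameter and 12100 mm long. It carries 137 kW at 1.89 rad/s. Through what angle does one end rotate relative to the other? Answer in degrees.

ω = 1.89 rad/s, so T = P/ω = 137×10³ / 1.890 = 72490 N·m.
J = πd⁴/32 = π(0.317)⁴/32 = 9.914×10^-4 m⁴.
θ = T·L/(G·J) = 72490 × 12.1 / (40.0×10⁹ × 9.914×10^-4) = 0.02212 rad.

1.27°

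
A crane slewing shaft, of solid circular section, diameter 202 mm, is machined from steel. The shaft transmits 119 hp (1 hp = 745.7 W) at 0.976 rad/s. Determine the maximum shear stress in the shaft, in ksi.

ω = 0.976 rad/s, so T = P/ω = 119×745.7 / 0.9760 = 90920 N·m.
J = πd⁴/32 = π(0.202)⁴/32 = 1.635×10^-4 m⁴.
τ_max = T·r/J = 90920 × 0.101 / 1.635×10^-4 = 5.618×10^7 Pa.

8.15 ksi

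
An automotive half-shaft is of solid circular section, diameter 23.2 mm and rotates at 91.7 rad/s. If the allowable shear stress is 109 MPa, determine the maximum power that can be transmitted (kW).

J = πd⁴/32 = π(0.0232)⁴/32 = 2.844×10^-8 m⁴.
T_max = τ_allow·J/r = 1.09×10^8 × 2.844×10^-8 / 0.0116 = 267.3 N·m.
ω = 91.7 rad/s, so P_max = T_max·ω = 2.451×10^4 W.

24.5 kW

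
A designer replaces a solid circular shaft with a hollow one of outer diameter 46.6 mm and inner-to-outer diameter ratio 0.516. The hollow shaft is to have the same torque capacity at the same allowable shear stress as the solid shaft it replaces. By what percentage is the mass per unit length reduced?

Equal τ_max and T ⇒ the solid shaft needs d_s³ = d_o³(1−k⁴), so d_s = 46.6·(1−0.516⁴)^(1/3) = 45.47 mm.
Area ratio A_h/A_s = d_o²(1−k²)/d_s² = (1−k²)/(1−k⁴)^(2/3) = 0.7706.
Mass saving = 1 − 0.7706 = 22.9 %.

22.9 %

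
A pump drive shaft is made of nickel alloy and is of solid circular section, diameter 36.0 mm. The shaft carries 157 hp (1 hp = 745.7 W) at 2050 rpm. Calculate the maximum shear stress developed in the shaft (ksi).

8.63 ksi

ω = 2π·2050/60 = 214.7 rad/s, so T = P/ω = 157×745.7 / 214.7 = 545.4 N·m.
J = πd⁴/32 = π(0.0360)⁴/32 = 1.649×10^-7 m⁴.
τ_max = T·r/J = 545.4 × 0.0180 / 1.649×10^-7 = 5.953×10^7 Pa.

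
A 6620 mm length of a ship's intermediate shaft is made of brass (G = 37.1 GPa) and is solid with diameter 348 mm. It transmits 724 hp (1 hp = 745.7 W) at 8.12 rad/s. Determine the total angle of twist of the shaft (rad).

0.00824 rad

ω = 8.12 rad/s, so T = P/ω = 724×745.7 / 8.120 = 66490 N·m.
J = πd⁴/32 = π(0.348)⁴/32 = 1.440×10^-3 m⁴.
θ = T·L/(G·J) = 66490 × 6.62 / (37.1×10⁹ × 1.440×10^-3) = 8.240×10^-3 rad.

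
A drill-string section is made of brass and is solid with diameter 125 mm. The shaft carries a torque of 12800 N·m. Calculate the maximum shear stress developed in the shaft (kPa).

33400 kPa

J = πd⁴/32 = π(0.125)⁴/32 = 2.397×10^-5 m⁴.
τ_max = T·r/J = 12800 × 0.0625 / 2.397×10^-5 = 3.338×10^7 Pa.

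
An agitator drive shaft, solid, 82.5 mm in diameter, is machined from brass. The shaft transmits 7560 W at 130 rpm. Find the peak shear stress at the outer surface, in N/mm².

5.04 N/mm²

ω = 2π·130/60 = 13.61 rad/s, so T = P/ω = 7560 / 13.61 = 555.3 N·m.
J = πd⁴/32 = π(0.0825)⁴/32 = 4.548×10^-6 m⁴.
τ_max = T·r/J = 555.3 × 0.0413 / 4.548×10^-6 = 5.037×10^6 Pa.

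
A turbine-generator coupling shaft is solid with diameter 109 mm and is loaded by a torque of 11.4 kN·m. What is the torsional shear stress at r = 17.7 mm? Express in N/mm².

14.6 N/mm²

J = πd⁴/32 = π(0.109)⁴/32 = 1.386×10^-5 m⁴.
Shear stress varies linearly with radius: τ = T·r/J = 11400 × 0.0177 / 1.386×10^-5 = 1.456×10^7 Pa.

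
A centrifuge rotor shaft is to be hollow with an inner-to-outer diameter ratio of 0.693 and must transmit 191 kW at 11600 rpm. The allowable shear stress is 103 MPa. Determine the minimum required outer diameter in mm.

21.6 mm

ω = 2π·11600/60 = 1215 rad/s, so T = P/ω = 191×10³ / 1215 = 157.2 N·m.
For a hollow shaft with d_i/d_o = 0.693: τ_max = 16T/(π d_o³ (1−k⁴)), so d_o = [16T/(π τ_allow (1−k⁴))]^(1/3) = [16·157.2/(π·1.03×10^8·0.7694)]^(1/3) = 0.02162 m.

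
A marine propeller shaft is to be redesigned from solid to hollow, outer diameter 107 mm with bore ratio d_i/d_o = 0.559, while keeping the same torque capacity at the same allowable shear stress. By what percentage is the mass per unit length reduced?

26.4 %

Equal τ_max and T ⇒ the solid shaft needs d_s³ = d_o³(1−k⁴), so d_s = 107·(1−0.559⁴)^(1/3) = 103.4 mm.
Area ratio A_h/A_s = d_o²(1−k²)/d_s² = (1−k²)/(1−k⁴)^(2/3) = 0.7363.
Mass saving = 1 − 0.7363 = 26.4 %.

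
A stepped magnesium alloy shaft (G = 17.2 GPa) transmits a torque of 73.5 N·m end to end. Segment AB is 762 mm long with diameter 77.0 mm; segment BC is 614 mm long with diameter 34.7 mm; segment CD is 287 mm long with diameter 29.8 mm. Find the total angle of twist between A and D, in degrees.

J_AB = π(0.0770)⁴/32 = 3.45×10^-6 m⁴; J_BC = π(0.0347)⁴/32 = 1.42×10^-7 m⁴; J_CD = π(0.0298)⁴/32 = 7.74×10^-8 m⁴.
θ = (T/G)·Σ L_i/J_i = (73.50/17.2×10⁹)·(0.762/3.45×10^-6 + 0.614/1.42×10^-7 + 0.287/7.74×10^-8) = 0.03522 rad.

2.02°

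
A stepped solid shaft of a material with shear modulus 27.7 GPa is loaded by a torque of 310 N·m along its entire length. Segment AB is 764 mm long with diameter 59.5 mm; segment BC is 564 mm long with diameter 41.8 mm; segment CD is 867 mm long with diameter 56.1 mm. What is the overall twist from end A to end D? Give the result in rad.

J_AB = π(0.0595)⁴/32 = 1.23×10^-6 m⁴; J_BC = π(0.0418)⁴/32 = 3.00×10^-7 m⁴; J_CD = π(0.0561)⁴/32 = 9.72×10^-7 m⁴.
θ = (T/G)·Σ L_i/J_i = (310.0/27.7×10⁹)·(0.764/1.23×10^-6 + 0.564/3.00×10^-7 + 0.867/9.72×10^-7) = 0.03799 rad.

0.0380 rad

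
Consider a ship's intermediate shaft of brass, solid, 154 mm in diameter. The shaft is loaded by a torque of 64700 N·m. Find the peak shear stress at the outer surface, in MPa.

90.2 MPa

J = πd⁴/32 = π(0.154)⁴/32 = 5.522×10^-5 m⁴.
τ_max = T·r/J = 64700 × 0.0770 / 5.522×10^-5 = 9.022×10^7 Pa.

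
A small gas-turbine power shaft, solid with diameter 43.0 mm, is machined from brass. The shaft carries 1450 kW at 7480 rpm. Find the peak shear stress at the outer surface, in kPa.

ω = 2π·7480/60 = 783.3 rad/s, so T = P/ω = 1450×10³ / 783.3 = 1851 N·m.
J = πd⁴/32 = π(0.0430)⁴/32 = 3.356×10^-7 m⁴.
τ_max = T·r/J = 1851 × 0.0215 / 3.356×10^-7 = 1.186×10^8 Pa.

119000 kPa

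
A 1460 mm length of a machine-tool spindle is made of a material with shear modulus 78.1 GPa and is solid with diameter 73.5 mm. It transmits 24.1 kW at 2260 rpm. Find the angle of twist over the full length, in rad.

ω = 2π·2260/60 = 236.7 rad/s, so T = P/ω = 24.1×10³ / 236.7 = 101.8 N·m.
J = πd⁴/32 = π(0.0735)⁴/32 = 2.865×10^-6 m⁴.
θ = T·L/(G·J) = 101.8 × 1.46 / (78.1×10⁹ × 2.865×10^-6) = 6.644×10^-4 rad.

6.64e-4 rad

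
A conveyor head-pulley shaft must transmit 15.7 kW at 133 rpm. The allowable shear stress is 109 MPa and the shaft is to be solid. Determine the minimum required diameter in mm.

37.5 mm

ω = 2π·133/60 = 13.93 rad/s, so T = P/ω = 15.7×10³ / 13.93 = 1127 N·m.
For a solid shaft τ_max = 16T/(πd³), so d = (16T/(π τ_allow))^(1/3) = (16·1127/(π·1.09×10^8))^(1/3) = 0.03748 m.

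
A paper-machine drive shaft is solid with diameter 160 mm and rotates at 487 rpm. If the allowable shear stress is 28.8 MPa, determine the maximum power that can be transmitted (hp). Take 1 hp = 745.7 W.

1580 hp

J = πd⁴/32 = π(0.160)⁴/32 = 6.434×10^-5 m⁴.
T_max = τ_allow·J/r = 2.88×10^7 × 6.434×10^-5 / 0.0800 = 23160 N·m.
ω = 2π·487/60 = 51.00 rad/s, so P_max = T_max·ω = 1.181×10^6 W.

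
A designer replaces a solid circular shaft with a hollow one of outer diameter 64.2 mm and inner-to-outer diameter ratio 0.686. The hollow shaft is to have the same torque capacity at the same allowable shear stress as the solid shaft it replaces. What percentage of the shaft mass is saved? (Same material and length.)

37.4 %

Equal τ_max and T ⇒ the solid shaft needs d_s³ = d_o³(1−k⁴), so d_s = 64.2·(1−0.686⁴)^(1/3) = 59.06 mm.
Area ratio A_h/A_s = d_o²(1−k²)/d_s² = (1−k²)/(1−k⁴)^(2/3) = 0.6256.
Mass saving = 1 − 0.6256 = 37.4 %.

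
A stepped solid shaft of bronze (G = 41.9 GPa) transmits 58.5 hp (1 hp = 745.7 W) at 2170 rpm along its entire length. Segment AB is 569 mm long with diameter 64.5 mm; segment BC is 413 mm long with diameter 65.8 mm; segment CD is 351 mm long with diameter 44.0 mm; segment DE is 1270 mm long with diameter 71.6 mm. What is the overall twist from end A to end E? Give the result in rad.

0.00919 rad

ω = 2π·2170/60 = 227.2 rad/s, so T = P/ω = 58.5×745.7 / 227.2 = 192.0 N·m.
J_AB = π(0.0645)⁴/32 = 1.70×10^-6 m⁴; J_BC = π(0.0658)⁴/32 = 1.84×10^-6 m⁴; J_CD = π(0.0440)⁴/32 = 3.68×10^-7 m⁴; J_DE = π(0.0716)⁴/32 = 2.58×10^-6 m⁴.
θ = (T/G)·Σ L_i/J_i = (192.0/41.9×10⁹)·(0.569/1.70×10^-6 + 0.413/1.84×10^-6 + 0.351/3.68×10^-7 + 1.27/2.58×10^-6) = 9.188×10^-3 rad.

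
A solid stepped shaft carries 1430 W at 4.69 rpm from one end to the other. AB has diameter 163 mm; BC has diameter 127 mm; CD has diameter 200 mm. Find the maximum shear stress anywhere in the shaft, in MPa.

7.24 MPa

ω = 2π·4.69/60 = 0.4911 rad/s, so T = P/ω = 1430 / 0.4911 = 2912 N·m.
Under the same torque, τ_max = 16T/(πd³) is largest where d is smallest — segment BC (d = 127 mm).
τ_max = 16·2912/(π·(0.127)³) = 7.239×10^6 Pa.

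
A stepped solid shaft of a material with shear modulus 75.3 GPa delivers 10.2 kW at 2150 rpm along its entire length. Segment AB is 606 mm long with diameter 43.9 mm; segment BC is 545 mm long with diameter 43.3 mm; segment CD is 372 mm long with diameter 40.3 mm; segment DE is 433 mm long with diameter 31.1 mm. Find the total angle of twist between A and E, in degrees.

0.324°

ω = 2π·2150/60 = 225.1 rad/s, so T = P/ω = 10.2×10³ / 225.1 = 45.30 N·m.
J_AB = π(0.0439)⁴/32 = 3.65×10^-7 m⁴; J_BC = π(0.0433)⁴/32 = 3.45×10^-7 m⁴; J_CD = π(0.0403)⁴/32 = 2.59×10^-7 m⁴; J_DE = π(0.0311)⁴/32 = 9.18×10^-8 m⁴.
θ = (T/G)·Σ L_i/J_i = (45.30/75.3×10⁹)·(0.606/3.65×10^-7 + 0.545/3.45×10^-7 + 0.372/2.59×10^-7 + 0.433/9.18×10^-8) = 5.651×10^-3 rad.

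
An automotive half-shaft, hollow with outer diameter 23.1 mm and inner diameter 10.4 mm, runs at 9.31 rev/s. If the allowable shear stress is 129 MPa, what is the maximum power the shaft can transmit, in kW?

17.5 kW

J = π(d_o⁴ − d_i⁴)/32 = π(0.0231⁴ − 0.0104⁴)/32 = 2.681×10^-8 m⁴.
T_max = τ_allow·J/r = 1.29×10^8 × 2.681×10^-8 / 0.0116 = 299.4 N·m.
ω = 2π·9.31 = 58.50 rad/s, so P_max = T_max·ω = 1.751×10^4 W.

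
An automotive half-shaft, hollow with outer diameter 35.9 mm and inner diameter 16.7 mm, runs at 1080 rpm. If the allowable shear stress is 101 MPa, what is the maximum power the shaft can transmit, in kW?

98.9 kW

J = π(d_o⁴ − d_i⁴)/32 = π(0.0359⁴ − 0.0167⁴)/32 = 1.554×10^-7 m⁴.
T_max = τ_allow·J/r = 1.01×10^8 × 1.554×10^-7 / 0.0180 = 874.6 N·m.
ω = 2π·1080/60 = 113.1 rad/s, so P_max = T_max·ω = 9.891×10^4 W.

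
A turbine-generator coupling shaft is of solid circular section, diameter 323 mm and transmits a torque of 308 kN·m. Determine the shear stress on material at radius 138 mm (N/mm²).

J = πd⁴/32 = π(0.323)⁴/32 = 1.069×10^-3 m⁴.
Shear stress varies linearly with radius: τ = T·r/J = 308000 × 0.138 / 1.069×10^-3 = 3.978×10^7 Pa.

39.8 N/mm²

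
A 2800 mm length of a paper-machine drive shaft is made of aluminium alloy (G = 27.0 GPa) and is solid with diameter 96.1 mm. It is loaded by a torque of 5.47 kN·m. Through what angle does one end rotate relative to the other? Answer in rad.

J = πd⁴/32 = π(0.0961)⁴/32 = 8.373×10^-6 m⁴.
θ = T·L/(G·J) = 5470 × 2.80 / (27.0×10⁹ × 8.373×10^-6) = 0.06775 rad.

0.0677 rad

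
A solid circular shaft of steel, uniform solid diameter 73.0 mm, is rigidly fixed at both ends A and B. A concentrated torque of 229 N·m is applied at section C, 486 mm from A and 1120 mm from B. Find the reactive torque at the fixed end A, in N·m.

160 N·m

With uniform GJ and both ends fixed, compatibility θ_AC = θ_CB gives T_A·a = T_B·b, together with T_A + T_B = T₀.
T_A = T₀·b/(a+b) = 229.0·1120/1606 = 159.7 N·m; T_B = 69.30 N·m.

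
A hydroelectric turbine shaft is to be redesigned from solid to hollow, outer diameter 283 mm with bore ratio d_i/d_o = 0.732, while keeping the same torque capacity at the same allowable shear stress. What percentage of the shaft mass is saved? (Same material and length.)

41.8 %

Equal τ_max and T ⇒ the solid shaft needs d_s³ = d_o³(1−k⁴), so d_s = 283·(1−0.732⁴)^(1/3) = 252.8 mm.
Area ratio A_h/A_s = d_o²(1−k²)/d_s² = (1−k²)/(1−k⁴)^(2/3) = 0.5817.
Mass saving = 1 − 0.5817 = 41.8 %.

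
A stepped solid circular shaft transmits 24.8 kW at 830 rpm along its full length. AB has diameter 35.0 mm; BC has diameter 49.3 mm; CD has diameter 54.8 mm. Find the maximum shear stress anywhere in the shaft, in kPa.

33900 kPa

ω = 2π·830/60 = 86.92 rad/s, so T = P/ω = 24.8×10³ / 86.92 = 285.3 N·m.
Under the same torque, τ_max = 16T/(πd³) is largest where d is smallest — segment AB (d = 35.0 mm).
τ_max = 16·285.3/(π·(0.0350)³) = 3.389×10^7 Pa.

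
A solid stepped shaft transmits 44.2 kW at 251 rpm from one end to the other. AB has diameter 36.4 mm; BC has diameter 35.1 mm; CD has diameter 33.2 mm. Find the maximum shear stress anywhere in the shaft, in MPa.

ω = 2π·251/60 = 26.28 rad/s, so T = P/ω = 44.2×10³ / 26.28 = 1682 N·m.
Under the same torque, τ_max = 16T/(πd³) is largest where d is smallest — segment CD (d = 33.2 mm).
τ_max = 16·1682/(π·(0.0332)³) = 2.340×10^8 Pa.

234 MPa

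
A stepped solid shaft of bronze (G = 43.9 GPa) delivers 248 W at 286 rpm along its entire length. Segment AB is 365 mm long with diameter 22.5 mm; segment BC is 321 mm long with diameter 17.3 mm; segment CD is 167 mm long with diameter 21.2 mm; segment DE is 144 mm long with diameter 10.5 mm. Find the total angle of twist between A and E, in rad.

ω = 2π·286/60 = 29.95 rad/s, so T = P/ω = 248 / 29.95 = 8.281 N·m.
J_AB = π(0.0225)⁴/32 = 2.52×10^-8 m⁴; J_BC = π(0.0173)⁴/32 = 8.79×10^-9 m⁴; J_CD = π(0.0212)⁴/32 = 1.98×10^-8 m⁴; J_DE = π(0.0105)⁴/32 = 1.19×10^-9 m⁴.
θ = (T/G)·Σ L_i/J_i = (8.281/43.9×10⁹)·(0.365/2.52×10^-8 + 0.321/8.79×10^-9 + 0.167/1.98×10^-8 + 0.144/1.19×10^-9) = 0.03397 rad.

0.0340 rad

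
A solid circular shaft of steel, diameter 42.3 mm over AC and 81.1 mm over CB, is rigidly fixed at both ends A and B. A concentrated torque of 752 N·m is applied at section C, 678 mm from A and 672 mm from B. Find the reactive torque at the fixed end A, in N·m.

51.4 N·m

Compatibility: T_A·a/J_AC = T_B·b/J_CB with T_A + T_B = T₀.
J_AC = 3.14×10^-7 m⁴, J_CB = 4.25×10^-6 m⁴, so T_A = T₀·(J_AC/a)/((J_AC/a)+(J_CB/b)) = 51.39 N·m, T_B = 700.6 N·m.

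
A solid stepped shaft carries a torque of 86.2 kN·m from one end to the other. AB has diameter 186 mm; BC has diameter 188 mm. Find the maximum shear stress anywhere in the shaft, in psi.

Under the same torque, τ_max = 16T/(πd³) is largest where d is smallest — segment AB (d = 186 mm).
τ_max = 16·86200/(π·(0.186)³) = 6.822×10^7 Pa.

9900 psi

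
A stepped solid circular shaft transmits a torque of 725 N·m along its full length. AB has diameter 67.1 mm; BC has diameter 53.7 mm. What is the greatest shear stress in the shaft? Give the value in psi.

3460 psi

Under the same torque, τ_max = 16T/(πd³) is largest where d is smallest — segment BC (d = 53.7 mm).
τ_max = 16·725.0/(π·(0.0537)³) = 2.384×10^7 Pa.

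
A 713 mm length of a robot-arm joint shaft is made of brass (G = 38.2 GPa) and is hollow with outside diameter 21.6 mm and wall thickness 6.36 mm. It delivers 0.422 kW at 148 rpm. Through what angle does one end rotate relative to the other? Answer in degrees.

1.40°

ω = 2π·148/60 = 15.50 rad/s, so T = P/ω = 0.422×10³ / 15.50 = 27.23 N·m.
J = π(d_o⁴ − d_i⁴)/32 = π(0.0216⁴ − 0.00888⁴)/32 = 2.076×10^-8 m⁴.
θ = T·L/(G·J) = 27.23 × 0.713 / (38.2×10⁹ × 2.076×10^-8) = 0.02448 rad.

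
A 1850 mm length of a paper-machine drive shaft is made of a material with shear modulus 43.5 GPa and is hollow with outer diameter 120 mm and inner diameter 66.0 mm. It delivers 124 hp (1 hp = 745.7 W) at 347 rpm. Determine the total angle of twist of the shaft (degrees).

ω = 2π·347/60 = 36.34 rad/s, so T = P/ω = 124×745.7 / 36.34 = 2545 N·m.
J = π(d_o⁴ − d_i⁴)/32 = π(0.120⁴ − 0.0660⁴)/32 = 1.849×10^-5 m⁴.
θ = T·L/(G·J) = 2545 × 1.85 / (43.5×10⁹ × 1.849×10^-5) = 5.851×10^-3 rad.

0.335°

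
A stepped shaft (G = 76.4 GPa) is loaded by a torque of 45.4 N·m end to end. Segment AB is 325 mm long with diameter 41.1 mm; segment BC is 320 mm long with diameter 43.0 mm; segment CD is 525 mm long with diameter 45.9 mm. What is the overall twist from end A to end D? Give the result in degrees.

J_AB = π(0.0411)⁴/32 = 2.80×10^-7 m⁴; J_BC = π(0.0430)⁴/32 = 3.36×10^-7 m⁴; J_CD = π(0.0459)⁴/32 = 4.36×10^-7 m⁴.
θ = (T/G)·Σ L_i/J_i = (45.40/76.4×10⁹)·(0.325/2.80×10^-7 + 0.320/3.36×10^-7 + 0.525/4.36×10^-7) = 1.972×10^-3 rad.

0.113°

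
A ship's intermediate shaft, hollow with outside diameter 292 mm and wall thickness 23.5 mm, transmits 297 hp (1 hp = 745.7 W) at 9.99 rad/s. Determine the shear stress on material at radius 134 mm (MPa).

8.25 MPa

ω = 9.99 rad/s, so T = P/ω = 297×745.7 / 9.990 = 22170 N·m.
J = π(d_o⁴ − d_i⁴)/32 = π(0.292⁴ − 0.245⁴)/32 = 3.600×10^-4 m⁴.
Shear stress varies linearly with radius: τ = T·r/J = 22170 × 0.134 / 3.600×10^-4 = 8.252×10^6 Pa.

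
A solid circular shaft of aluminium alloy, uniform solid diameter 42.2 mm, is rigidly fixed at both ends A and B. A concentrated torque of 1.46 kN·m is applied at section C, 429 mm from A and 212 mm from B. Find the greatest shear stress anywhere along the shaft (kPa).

With uniform GJ and both ends fixed, compatibility θ_AC = θ_CB gives T_A·a = T_B·b, together with T_A + T_B = T₀.
T_A = T₀·b/(a+b) = 1460·212/641.0 = 482.9 N·m; T_B = 977.1 N·m.
τ in each portion: τ_AC = 3.27×10^7 Pa, τ_CB = 6.62×10^7 Pa; maximum is in CB.
τ_max = T_CB·r/J = 977.1·0.0211/3.11×10^-7 = 6.622×10^7 Pa.

66200 kPa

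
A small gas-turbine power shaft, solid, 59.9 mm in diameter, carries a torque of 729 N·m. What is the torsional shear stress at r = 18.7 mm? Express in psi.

1560 psi

J = πd⁴/32 = π(0.0599)⁴/32 = 1.264×10^-6 m⁴.
Shear stress varies linearly with radius: τ = T·r/J = 729.0 × 0.0187 / 1.264×10^-6 = 1.079×10^7 Pa.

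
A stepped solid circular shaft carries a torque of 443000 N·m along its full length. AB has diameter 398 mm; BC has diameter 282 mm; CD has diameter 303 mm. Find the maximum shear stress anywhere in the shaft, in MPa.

Under the same torque, τ_max = 16T/(πd³) is largest where d is smallest — segment BC (d = 282 mm).
τ_max = 16·443000/(π·(0.282)³) = 1.006×10^8 Pa.

101 MPa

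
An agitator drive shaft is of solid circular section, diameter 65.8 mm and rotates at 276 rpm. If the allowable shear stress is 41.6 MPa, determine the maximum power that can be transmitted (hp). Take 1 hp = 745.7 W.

90.2 hp

J = πd⁴/32 = π(0.0658)⁴/32 = 1.840×10^-6 m⁴.
T_max = τ_allow·J/r = 4.16×10^7 × 1.840×10^-6 / 0.0329 = 2327 N·m.
ω = 2π·276/60 = 28.90 rad/s, so P_max = T_max·ω = 6.726×10^4 W.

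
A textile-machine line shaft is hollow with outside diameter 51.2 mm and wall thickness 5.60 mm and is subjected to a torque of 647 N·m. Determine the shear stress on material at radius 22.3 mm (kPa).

34100 kPa

J = π(d_o⁴ − d_i⁴)/32 = π(0.0512⁴ − 0.0400⁴)/32 = 4.233×10^-7 m⁴.
Shear stress varies linearly with radius: τ = T·r/J = 647.0 × 0.0223 / 4.233×10^-7 = 3.408×10^7 Pa.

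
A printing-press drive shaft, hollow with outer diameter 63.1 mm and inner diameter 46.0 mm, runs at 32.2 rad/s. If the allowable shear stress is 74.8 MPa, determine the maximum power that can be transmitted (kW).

J = π(d_o⁴ − d_i⁴)/32 = π(0.0631⁴ − 0.0460⁴)/32 = 1.117×10^-6 m⁴.
T_max = τ_allow·J/r = 7.48×10^7 × 1.117×10^-6 / 0.0316 = 2648 N·m.
ω = 32.2 rad/s, so P_max = T_max·ω = 8.526×10^4 W.

85.3 kW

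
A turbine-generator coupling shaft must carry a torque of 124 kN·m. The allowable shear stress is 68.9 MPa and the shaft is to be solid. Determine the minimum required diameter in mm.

209 mm

For a solid shaft τ_max = 16T/(πd³), so d = (16T/(π τ_allow))^(1/3) = (16·124000/(π·6.89×10^7))^(1/3) = 0.2093 m.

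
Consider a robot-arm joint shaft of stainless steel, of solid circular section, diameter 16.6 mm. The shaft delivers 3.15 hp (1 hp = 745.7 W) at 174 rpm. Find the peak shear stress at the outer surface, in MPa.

ω = 2π·174/60 = 18.22 rad/s, so T = P/ω = 3.15×745.7 / 18.22 = 128.9 N·m.
J = πd⁴/32 = π(0.0166)⁴/32 = 7.455×10^-9 m⁴.
τ_max = T·r/J = 128.9 × 0.00830 / 7.455×10^-9 = 1.435×10^8 Pa.

144 MPa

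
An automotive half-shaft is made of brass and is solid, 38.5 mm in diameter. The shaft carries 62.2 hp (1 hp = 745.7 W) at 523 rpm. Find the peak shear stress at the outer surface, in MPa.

ω = 2π·523/60 = 54.77 rad/s, so T = P/ω = 62.2×745.7 / 54.77 = 846.9 N·m.
J = πd⁴/32 = π(0.0385)⁴/32 = 2.157×10^-7 m⁴.
τ_max = T·r/J = 846.9 × 0.0192 / 2.157×10^-7 = 7.558×10^7 Pa.

75.6 MPa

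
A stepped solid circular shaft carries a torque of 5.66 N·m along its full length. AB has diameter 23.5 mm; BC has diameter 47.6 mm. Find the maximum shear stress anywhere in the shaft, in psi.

322 psi

Under the same torque, τ_max = 16T/(πd³) is largest where d is smallest — segment AB (d = 23.5 mm).
τ_max = 16·5.660/(π·(0.0235)³) = 2.221×10^6 Pa.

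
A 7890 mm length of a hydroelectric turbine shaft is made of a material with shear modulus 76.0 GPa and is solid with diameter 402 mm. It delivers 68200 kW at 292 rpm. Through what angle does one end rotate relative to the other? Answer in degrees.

5.17°

ω = 2π·292/60 = 30.58 rad/s, so T = P/ω = 68200×10³ / 30.58 = 2.230e6 N·m.
J = πd⁴/32 = π(0.402)⁴/32 = 2.564×10^-3 m⁴.
θ = T·L/(G·J) = 2.230e6 × 7.89 / (76.0×10⁹ × 2.564×10^-3) = 0.09031 rad.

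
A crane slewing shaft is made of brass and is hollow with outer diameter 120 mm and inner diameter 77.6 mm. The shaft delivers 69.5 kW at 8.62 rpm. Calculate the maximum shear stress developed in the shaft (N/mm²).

ω = 2π·8.62/60 = 0.9027 rad/s, so T = P/ω = 69.5×10³ / 0.9027 = 76990 N·m.
J = π(d_o⁴ − d_i⁴)/32 = π(0.120⁴ − 0.0776⁴)/32 = 1.680×10^-5 m⁴.
τ_max = T·r/J = 76990 × 0.0600 / 1.680×10^-5 = 2.750×10^8 Pa.

275 N/mm²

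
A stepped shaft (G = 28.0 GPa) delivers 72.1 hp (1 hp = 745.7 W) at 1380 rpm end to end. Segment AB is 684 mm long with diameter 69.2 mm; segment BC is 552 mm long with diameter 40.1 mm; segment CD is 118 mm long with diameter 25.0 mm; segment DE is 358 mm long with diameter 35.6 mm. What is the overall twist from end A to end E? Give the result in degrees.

5.96°

ω = 2π·1380/60 = 144.5 rad/s, so T = P/ω = 72.1×745.7 / 144.5 = 372.0 N·m.
J_AB = π(0.0692)⁴/32 = 2.25×10^-6 m⁴; J_BC = π(0.0401)⁴/32 = 2.54×10^-7 m⁴; J_CD = π(0.0250)⁴/32 = 3.83×10^-8 m⁴; J_DE = π(0.0356)⁴/32 = 1.58×10^-7 m⁴.
θ = (T/G)·Σ L_i/J_i = (372.0/28.0×10⁹)·(0.684/2.25×10^-6 + 0.552/2.54×10^-7 + 0.118/3.83×10^-8 + 0.358/1.58×10^-7) = 0.1040 rad.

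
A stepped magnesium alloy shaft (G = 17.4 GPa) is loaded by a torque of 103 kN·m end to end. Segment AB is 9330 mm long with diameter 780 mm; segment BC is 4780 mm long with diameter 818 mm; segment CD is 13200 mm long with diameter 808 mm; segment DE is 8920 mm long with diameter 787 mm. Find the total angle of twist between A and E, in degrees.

J_AB = π(0.780)⁴/32 = 0.0363 m⁴; J_BC = π(0.818)⁴/32 = 0.0440 m⁴; J_CD = π(0.808)⁴/32 = 0.0418 m⁴; J_DE = π(0.787)⁴/32 = 0.0377 m⁴.
θ = (T/G)·Σ L_i/J_i = (103000/17.4×10⁹)·(9.33/0.0363 + 4.78/0.0440 + 13.2/0.0418 + 8.92/0.0377) = 5.433×10^-3 rad.

0.311°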